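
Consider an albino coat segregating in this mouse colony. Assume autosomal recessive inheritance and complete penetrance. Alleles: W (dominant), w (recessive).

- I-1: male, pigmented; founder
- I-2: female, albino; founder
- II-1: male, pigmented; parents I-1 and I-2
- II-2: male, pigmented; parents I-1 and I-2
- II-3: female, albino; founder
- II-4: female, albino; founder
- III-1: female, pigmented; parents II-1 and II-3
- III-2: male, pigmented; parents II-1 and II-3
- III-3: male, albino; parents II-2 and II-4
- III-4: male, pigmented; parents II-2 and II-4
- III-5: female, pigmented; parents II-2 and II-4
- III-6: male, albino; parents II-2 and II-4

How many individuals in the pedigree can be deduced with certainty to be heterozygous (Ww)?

Obligate heterozygotes: II-1 is pigmented so carries W and received w from I-2 (ww), so II-1 is Ww; II-2 is pigmented so carries W and received w from I-2 (ww), so II-2 is Ww; III-1 is pigmented so carries W and received w from II-3 (ww), so III-1 is Ww; III-2 is pigmented so carries W and received w from II-3 (ww), so III-2 is Ww; III-4 is pigmented so carries W and received w from II-4 (ww), so III-4 is Ww; III-5 is pigmented so carries W and received w from II-4 (ww), so III-5 is Ww.
Every other individual is either homozygous by phenotype or has at least one consistent homozygous assignment, so the count is 6.

6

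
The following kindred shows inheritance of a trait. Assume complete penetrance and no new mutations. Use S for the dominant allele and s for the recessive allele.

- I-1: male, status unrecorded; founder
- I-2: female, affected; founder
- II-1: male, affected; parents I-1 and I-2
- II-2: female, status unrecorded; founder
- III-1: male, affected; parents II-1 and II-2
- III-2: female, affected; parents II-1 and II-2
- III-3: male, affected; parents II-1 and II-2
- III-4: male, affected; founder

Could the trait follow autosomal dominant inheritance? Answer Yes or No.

A consistent assignment under autosomal dominant exists: I-1 SS, I-2 SS, II-1 SS, II-2 SS, III-1 SS, III-2 SS, III-3 SS, III-4 SS.
In this assignment every recorded phenotype matches its genotype and every non-founder's genotype is obtainable from its parents' genotypes, so the pedigree is consistent.

Yes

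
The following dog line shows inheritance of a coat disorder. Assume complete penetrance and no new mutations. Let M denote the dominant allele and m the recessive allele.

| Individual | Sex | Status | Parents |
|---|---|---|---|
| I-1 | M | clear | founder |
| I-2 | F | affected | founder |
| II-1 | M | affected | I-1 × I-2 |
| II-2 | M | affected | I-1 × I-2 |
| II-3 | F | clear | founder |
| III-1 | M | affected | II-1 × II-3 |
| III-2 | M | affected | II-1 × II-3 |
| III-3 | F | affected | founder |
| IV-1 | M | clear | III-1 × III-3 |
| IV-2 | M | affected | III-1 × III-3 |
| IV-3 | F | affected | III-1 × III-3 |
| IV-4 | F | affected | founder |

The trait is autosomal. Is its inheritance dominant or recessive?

dominant

III-1 and III-3 are both affected yet have a clear child IV-1. Under a recessive model two affected parents are homozygous and every child would be affected, so the trait cannot be recessive.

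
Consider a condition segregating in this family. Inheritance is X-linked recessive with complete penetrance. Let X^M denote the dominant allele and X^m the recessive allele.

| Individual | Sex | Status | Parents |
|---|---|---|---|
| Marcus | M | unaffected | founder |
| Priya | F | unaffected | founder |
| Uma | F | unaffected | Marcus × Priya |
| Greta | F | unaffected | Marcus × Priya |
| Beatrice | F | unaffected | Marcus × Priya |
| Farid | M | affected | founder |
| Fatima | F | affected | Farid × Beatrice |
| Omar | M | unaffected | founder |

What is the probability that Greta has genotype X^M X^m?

Marcus is unaffected, so Marcus is X^M Y.
Priya is unaffected so carries M and passed m to Beatrice (X^M X^m, whose M came from Marcus), so Priya is X^M X^m.
Their cross gives offspring ratios 1/2 X^M X^M : 1/2 X^M X^m. Conditioning on Greta being unaffected, P(X^M X^m) = 1/2 / 1 = 1/2.

1/2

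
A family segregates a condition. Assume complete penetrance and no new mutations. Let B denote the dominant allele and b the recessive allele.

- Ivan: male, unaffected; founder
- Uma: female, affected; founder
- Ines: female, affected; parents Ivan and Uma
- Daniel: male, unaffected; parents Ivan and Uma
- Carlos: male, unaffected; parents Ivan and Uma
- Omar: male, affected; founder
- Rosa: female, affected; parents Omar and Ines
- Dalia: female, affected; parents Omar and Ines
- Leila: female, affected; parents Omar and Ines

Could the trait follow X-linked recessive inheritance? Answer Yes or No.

Under X-linked recessive, Ines (affected, female) cannot arise from Ivan (unaffected) × Uma (affected).

No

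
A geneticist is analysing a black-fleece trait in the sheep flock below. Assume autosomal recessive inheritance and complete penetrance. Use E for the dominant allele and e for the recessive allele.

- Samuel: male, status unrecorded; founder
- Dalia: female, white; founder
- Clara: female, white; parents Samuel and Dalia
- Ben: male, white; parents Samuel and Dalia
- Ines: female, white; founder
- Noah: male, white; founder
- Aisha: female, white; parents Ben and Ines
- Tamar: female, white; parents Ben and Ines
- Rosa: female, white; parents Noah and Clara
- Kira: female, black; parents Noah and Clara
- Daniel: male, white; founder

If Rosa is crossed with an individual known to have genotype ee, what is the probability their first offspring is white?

2/3

Noah is white so carries E and passed e to Kira (ee), so Noah is Ee.
Clara is white so carries E and passed e to Kira (ee), so Clara is Ee.
Rosa is a white offspring of Noah (Ee) × Clara (Ee), whose cross gives 1/4 EE : 1/2 Ee : 1/4 ee; conditioning on being white, Rosa is EE with probability 1/3, Ee with probability 2/3.
Summing over parental genotype combinations, P(offspring is white) = 1/3·1 + 2/3·1/2 = 2/3.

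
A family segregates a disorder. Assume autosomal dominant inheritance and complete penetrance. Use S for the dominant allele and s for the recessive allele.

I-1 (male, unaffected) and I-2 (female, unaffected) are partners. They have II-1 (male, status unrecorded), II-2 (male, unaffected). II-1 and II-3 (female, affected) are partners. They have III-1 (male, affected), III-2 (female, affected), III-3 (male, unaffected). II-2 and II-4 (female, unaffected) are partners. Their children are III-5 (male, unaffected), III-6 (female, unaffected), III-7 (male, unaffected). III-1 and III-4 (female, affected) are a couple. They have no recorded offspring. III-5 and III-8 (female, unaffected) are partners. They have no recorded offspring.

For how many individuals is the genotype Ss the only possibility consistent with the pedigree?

3

Obligate heterozygotes: II-3 is affected so carries S and passed s to III-3 (ss), so II-3 is Ss; III-1 is affected so carries S and received s from II-1 (ss), so III-1 is Ss; III-2 is affected so carries S and received s from II-1 (ss), so III-2 is Ss.
Every other individual is either homozygous by phenotype or has at least one consistent homozygous assignment, so the count is 3.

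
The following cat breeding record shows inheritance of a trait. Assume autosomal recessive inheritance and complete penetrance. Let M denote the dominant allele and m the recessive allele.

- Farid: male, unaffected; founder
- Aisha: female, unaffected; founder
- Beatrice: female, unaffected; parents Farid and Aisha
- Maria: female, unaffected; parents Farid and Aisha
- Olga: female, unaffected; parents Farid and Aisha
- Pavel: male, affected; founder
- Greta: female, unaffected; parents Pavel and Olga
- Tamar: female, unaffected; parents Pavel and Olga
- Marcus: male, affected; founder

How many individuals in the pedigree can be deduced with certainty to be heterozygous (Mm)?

Obligate heterozygotes: Greta is unaffected so carries M and received m from Pavel (mm), so Greta is Mm; Tamar is unaffected so carries M and received m from Pavel (mm), so Tamar is Mm.
Every other individual is either homozygous by phenotype or has at least one consistent homozygous assignment, so the count is 2.

2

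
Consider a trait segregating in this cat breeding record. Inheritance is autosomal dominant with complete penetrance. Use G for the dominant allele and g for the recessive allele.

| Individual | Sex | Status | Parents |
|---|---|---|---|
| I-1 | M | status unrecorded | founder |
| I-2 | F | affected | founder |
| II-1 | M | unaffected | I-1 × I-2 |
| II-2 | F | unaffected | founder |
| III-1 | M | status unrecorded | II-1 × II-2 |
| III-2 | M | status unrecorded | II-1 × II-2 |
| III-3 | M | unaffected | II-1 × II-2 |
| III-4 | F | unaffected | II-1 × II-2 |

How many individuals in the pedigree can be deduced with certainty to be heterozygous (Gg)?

Obligate heterozygotes: I-2 is affected so carries G and passed g to II-1 (gg), so I-2 is Gg.
Every other individual is either homozygous by phenotype or has at least one consistent homozygous assignment, so the count is 1.

1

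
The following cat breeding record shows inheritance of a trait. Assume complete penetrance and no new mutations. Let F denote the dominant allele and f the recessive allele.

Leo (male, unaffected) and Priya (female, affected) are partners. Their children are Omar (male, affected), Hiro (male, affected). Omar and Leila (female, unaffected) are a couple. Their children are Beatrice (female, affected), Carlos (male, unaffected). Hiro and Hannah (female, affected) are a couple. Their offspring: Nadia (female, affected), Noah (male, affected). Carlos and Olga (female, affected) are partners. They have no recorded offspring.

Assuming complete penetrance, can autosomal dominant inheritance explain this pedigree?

A consistent assignment under autosomal dominant exists: Leo ff, Priya FF, Omar Ff, Hiro Ff, Leila ff, Hannah FF, Beatrice Ff, Carlos ff, Olga FF, Nadia FF, Noah FF.
In this assignment every recorded phenotype matches its genotype and every non-founder's genotype is obtainable from its parents' genotypes, so the pedigree is consistent.

Yes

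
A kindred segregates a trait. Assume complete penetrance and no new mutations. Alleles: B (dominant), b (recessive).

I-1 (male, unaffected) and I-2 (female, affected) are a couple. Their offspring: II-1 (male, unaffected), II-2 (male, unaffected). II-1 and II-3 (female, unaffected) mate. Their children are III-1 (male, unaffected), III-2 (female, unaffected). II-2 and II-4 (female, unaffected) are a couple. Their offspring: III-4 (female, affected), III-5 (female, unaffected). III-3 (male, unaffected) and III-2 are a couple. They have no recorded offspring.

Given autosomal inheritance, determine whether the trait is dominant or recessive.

recessive

II-2 and II-4 are both unaffected yet have an affected child III-4. Under dominance, an affected child requires at least one affected parent, so the trait cannot be dominant.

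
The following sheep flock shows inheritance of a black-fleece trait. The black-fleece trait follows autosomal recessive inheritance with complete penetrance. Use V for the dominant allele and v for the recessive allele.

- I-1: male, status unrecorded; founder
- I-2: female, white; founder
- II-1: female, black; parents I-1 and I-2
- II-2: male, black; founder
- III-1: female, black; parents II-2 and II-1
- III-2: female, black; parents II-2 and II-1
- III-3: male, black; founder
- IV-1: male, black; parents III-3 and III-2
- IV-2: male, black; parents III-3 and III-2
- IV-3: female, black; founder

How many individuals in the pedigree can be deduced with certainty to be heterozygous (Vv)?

1

Obligate heterozygotes: I-2 is white so carries V and passed v to II-1 (vv), so I-2 is Vv.
Every other individual is either homozygous by phenotype or has at least one consistent homozygous assignment, so the count is 1.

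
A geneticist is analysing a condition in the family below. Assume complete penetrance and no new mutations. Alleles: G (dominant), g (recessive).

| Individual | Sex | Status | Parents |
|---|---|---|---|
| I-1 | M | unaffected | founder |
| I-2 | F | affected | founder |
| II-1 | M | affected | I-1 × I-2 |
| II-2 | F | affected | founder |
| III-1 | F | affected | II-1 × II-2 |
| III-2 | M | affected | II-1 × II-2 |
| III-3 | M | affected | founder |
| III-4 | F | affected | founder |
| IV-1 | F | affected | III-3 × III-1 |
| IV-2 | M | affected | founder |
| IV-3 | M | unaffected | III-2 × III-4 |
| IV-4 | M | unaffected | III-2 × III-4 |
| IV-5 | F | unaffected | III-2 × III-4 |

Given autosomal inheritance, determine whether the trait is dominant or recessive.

dominant

III-2 and III-4 are both affected yet have an unaffected child IV-3. Under a recessive model two affected parents are homozygous and every child would be affected, so the trait cannot be recessive.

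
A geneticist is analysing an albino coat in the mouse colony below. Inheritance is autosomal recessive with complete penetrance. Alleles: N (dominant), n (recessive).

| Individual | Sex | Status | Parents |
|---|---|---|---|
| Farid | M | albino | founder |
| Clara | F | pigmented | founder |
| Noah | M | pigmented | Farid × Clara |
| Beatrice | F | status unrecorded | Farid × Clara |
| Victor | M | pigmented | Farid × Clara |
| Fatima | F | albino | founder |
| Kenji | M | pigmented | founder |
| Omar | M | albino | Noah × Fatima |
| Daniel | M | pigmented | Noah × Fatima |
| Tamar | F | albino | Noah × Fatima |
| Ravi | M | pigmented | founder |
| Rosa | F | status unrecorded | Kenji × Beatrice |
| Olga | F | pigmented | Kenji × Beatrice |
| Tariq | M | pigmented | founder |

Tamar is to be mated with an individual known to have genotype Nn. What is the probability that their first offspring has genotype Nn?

1/2

Tamar is albino, so Tamar is nn.
The cross gives 1/2 Nn : 1/2 nn, so P(offspring has genotype Nn) = 1/2.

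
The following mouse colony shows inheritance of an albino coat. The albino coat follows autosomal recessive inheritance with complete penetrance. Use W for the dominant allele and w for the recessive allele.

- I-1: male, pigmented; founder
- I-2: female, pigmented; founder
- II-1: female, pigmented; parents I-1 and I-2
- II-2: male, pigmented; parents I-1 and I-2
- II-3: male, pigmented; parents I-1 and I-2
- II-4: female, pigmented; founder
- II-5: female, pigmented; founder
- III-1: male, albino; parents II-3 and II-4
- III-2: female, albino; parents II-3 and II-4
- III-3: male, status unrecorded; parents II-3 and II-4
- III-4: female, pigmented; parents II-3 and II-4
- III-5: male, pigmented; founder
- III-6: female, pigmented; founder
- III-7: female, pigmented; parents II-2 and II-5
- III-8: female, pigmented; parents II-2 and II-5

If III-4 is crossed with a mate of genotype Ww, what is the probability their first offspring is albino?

1/6

II-3 is pigmented so carries W and passed w to III-1 (ww), so II-3 is Ww.
II-4 is pigmented so carries W and passed w to III-1 (ww), so II-4 is Ww.
III-4 is a pigmented offspring of II-3 (Ww) × II-4 (Ww), whose cross gives 1/4 WW : 1/2 Ww : 1/4 ww; conditioning on being pigmented, III-4 is WW with probability 1/3, Ww with probability 2/3.
Summing over parental genotype combinations, P(offspring is albino) = 2/3·1/4 = 1/6.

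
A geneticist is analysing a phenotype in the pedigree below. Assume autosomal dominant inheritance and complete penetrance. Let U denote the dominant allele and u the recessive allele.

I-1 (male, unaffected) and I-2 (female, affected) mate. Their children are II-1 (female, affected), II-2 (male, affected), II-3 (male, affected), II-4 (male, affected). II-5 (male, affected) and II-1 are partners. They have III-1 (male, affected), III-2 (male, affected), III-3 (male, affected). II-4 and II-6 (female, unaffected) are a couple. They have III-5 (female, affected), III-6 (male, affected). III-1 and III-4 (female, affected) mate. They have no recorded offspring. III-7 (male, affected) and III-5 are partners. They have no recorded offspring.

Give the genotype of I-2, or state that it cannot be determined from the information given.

cannot be determined

I-2's phenotype allows UU or Uu, and no parent or child forces a single allele at both positions; consistent genotype assignments exist with I-2 as UU or Uu.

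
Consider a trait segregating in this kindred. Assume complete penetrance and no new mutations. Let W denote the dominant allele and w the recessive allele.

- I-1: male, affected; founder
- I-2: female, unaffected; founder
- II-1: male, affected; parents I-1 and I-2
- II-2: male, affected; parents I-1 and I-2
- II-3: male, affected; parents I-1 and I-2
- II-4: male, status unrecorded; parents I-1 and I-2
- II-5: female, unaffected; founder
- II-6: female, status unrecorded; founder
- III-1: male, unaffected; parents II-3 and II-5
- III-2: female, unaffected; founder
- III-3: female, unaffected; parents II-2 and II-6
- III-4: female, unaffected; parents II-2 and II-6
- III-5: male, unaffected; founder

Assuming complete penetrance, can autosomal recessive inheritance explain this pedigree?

A consistent assignment under autosomal recessive exists: I-1 ww, I-2 Ww, II-1 ww, II-2 ww, II-3 ww, II-4 Ww, II-5 WW, II-6 WW, III-1 Ww, III-2 WW, III-3 Ww, III-4 Ww, III-5 WW.
In this assignment every recorded phenotype matches its genotype and every non-founder's genotype is obtainable from its parents' genotypes, so the pedigree is consistent.

Yes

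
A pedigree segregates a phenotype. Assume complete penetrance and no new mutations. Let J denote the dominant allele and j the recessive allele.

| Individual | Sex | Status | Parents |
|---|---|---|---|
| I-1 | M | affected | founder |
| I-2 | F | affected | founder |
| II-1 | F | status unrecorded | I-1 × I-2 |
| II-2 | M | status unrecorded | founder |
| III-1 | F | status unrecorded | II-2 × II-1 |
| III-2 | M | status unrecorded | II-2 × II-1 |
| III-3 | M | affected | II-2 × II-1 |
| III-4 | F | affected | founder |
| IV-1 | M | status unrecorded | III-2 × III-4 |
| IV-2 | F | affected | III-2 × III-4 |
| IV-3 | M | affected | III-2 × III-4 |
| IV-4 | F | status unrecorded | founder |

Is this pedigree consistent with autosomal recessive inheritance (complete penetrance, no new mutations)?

Yes

A consistent assignment under autosomal recessive exists: I-1 jj, I-2 jj, II-1 jj, II-2 Jj, III-1 Jj, III-2 Jj, III-3 jj, III-4 jj, IV-1 Jj, IV-2 jj, IV-3 jj, IV-4 JJ.
In this assignment every recorded phenotype matches its genotype and every non-founder's genotype is obtainable from its parents' genotypes, so the pedigree is consistent.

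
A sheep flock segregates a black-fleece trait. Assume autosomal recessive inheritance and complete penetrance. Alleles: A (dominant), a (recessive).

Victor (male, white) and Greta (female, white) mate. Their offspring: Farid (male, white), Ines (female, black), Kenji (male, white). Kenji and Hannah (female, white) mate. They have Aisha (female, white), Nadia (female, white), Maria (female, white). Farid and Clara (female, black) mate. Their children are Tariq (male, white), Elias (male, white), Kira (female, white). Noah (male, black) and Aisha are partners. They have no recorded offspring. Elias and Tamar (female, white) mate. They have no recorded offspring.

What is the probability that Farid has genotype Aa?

1/5

Victor is white so carries A and passed a to Ines (aa), so Victor is Aa.
Greta is white so carries A and passed a to Ines (aa), so Greta is Aa.
Their cross gives offspring ratios 1/4 AA : 1/2 Aa : 1/4 aa. Conditioning on Farid being white, P(Aa) = 1/2 / 3/4 = 2/3 before taking Farid's own offspring into account.
Clara is black, so Clara is aa.
Now use Farid's offspring. Probability of each recorded status — white son Tariq: 1/2 if Farid is Aa, 1 if AA; white son Elias: 1/2 if Farid is Aa, 1 if AA; white daughter Kira: 1/2 if Farid is Aa, 1 if AA.
Bayes: P(Aa) = 2/3·1/8 / (2/3·1/8 + 1/3·1) = 1/5.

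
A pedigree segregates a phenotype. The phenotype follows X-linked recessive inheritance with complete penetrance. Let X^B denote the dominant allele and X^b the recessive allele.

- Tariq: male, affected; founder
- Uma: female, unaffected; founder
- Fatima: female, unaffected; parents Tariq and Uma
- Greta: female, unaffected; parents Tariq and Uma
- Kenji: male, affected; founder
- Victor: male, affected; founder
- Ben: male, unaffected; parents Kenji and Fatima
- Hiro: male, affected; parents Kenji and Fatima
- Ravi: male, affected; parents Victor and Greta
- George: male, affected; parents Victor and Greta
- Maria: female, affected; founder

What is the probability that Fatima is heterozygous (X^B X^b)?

Fatima is unaffected so carries B and received b from Tariq (X^b Y), so Fatima is X^B X^b, giving P(X^B X^b) = 1.

1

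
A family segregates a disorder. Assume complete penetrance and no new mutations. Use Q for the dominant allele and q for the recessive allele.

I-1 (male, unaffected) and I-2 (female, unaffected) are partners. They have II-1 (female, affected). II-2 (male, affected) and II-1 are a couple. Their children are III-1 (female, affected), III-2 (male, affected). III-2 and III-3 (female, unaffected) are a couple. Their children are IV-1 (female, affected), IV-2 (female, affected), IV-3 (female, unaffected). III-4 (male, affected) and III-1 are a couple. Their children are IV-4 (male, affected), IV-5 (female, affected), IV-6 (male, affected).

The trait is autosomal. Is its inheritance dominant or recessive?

I-1 and I-2 are both unaffected yet have an affected child II-1. Under dominance, an affected child requires at least one affected parent, so the trait cannot be dominant.

recessive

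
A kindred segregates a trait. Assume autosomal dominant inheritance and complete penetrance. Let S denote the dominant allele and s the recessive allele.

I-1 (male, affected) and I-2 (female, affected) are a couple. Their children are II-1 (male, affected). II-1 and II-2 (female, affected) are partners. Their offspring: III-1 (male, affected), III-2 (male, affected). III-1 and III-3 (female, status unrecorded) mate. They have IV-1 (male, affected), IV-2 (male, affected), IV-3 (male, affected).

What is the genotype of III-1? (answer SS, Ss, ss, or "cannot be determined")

III-1's phenotype allows SS or Ss, and no parent or child forces a single allele at both positions; consistent genotype assignments exist with III-1 as SS or Ss.

cannot be determined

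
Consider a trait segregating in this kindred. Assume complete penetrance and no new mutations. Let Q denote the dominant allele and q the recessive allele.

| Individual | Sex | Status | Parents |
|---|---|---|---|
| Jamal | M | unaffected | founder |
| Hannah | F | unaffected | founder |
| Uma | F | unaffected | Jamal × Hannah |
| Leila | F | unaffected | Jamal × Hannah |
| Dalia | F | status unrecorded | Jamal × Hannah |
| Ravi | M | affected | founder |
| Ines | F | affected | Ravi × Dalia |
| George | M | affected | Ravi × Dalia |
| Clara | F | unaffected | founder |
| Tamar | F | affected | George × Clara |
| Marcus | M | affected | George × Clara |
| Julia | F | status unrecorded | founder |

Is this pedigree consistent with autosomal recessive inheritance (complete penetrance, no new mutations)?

A consistent assignment under autosomal recessive exists: Jamal QQ, Hannah Qq, Uma QQ, Leila QQ, Dalia Qq, Ravi qq, Ines qq, George qq, Clara Qq, Tamar qq, Marcus qq, Julia QQ.
In this assignment every recorded phenotype matches its genotype and every non-founder's genotype is obtainable from its parents' genotypes, so the pedigree is consistent.

Yes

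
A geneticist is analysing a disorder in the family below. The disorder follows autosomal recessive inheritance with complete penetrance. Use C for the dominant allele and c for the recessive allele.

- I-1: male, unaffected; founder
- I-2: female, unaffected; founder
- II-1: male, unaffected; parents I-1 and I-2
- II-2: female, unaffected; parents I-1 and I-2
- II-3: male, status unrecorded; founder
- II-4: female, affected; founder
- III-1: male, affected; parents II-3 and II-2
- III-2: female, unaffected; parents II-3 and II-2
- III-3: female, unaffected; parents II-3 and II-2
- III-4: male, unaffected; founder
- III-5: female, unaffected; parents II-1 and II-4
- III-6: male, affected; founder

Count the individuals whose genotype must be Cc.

Obligate heterozygotes: II-2 is unaffected so carries C and passed c to III-1 (cc), so II-2 is Cc; III-5 is unaffected so carries C and received c from II-4 (cc), so III-5 is Cc.
Every other individual is either homozygous by phenotype or has at least one consistent homozygous assignment, so the count is 2.

2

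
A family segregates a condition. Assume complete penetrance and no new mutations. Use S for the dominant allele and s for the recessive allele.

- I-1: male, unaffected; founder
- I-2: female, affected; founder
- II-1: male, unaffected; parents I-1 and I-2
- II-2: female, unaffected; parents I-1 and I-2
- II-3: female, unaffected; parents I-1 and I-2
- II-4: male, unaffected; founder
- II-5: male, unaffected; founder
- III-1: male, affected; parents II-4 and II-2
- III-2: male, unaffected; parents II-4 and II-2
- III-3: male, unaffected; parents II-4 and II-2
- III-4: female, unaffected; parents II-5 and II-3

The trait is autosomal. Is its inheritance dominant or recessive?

recessive

II-4 and II-2 are both unaffected yet have an affected child III-1. Under dominance, an affected child requires at least one affected parent, so the trait cannot be dominant.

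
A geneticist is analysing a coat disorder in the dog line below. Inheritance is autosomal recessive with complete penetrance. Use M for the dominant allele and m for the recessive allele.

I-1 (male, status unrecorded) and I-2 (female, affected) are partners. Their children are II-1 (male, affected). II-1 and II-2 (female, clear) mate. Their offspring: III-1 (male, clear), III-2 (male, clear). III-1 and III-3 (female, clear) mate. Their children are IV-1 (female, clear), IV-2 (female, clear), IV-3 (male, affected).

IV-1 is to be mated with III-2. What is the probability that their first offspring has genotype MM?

1/3

III-1 is clear so carries M and received m from II-1 (mm), so III-1 is Mm.
III-3 is clear so carries M and passed m to IV-3 (mm), so III-3 is Mm.
IV-1 is a clear offspring of III-1 (Mm) × III-3 (Mm), whose cross gives 1/4 MM : 1/2 Mm : 1/4 mm; conditioning on being clear, IV-1 is MM with probability 1/3, Mm with probability 2/3.
III-2 is clear so carries M and received m from II-1 (mm), so III-2 is Mm.
Summing over parental genotype combinations, P(offspring has genotype MM) = 1/3·1/2 + 2/3·1/4 = 1/3.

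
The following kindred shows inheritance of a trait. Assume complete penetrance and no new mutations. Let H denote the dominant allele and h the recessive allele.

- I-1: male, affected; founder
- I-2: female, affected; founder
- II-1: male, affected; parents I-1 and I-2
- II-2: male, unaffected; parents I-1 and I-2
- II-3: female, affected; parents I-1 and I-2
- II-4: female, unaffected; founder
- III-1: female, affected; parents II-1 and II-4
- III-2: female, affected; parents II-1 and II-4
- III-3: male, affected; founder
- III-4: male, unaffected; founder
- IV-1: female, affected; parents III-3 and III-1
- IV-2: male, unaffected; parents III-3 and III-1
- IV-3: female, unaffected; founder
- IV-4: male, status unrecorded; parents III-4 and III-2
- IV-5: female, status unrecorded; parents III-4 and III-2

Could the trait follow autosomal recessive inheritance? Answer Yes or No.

Under autosomal recessive, II-2 (unaffected, male) cannot arise from I-1 (affected) × I-2 (affected).

No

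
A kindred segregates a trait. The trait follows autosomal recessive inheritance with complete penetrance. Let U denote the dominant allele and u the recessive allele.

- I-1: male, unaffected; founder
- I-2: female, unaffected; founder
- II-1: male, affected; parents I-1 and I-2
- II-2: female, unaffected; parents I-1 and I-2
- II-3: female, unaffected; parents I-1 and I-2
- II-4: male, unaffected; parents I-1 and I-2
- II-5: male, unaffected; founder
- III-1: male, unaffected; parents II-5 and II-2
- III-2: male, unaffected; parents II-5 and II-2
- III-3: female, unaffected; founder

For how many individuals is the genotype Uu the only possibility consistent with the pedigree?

2

Obligate heterozygotes: I-1 is unaffected so carries U and passed u to II-1 (uu), so I-1 is Uu; I-2 is unaffected so carries U and passed u to II-1 (uu), so I-2 is Uu.
Every other individual is either homozygous by phenotype or has at least one consistent homozygous assignment, so the count is 2.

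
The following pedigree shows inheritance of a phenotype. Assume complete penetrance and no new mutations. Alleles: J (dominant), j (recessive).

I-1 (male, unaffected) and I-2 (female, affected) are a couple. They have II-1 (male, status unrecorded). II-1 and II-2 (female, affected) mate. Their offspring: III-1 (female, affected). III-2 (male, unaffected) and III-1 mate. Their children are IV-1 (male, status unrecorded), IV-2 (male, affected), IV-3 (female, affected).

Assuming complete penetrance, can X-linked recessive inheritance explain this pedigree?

Under X-linked recessive, IV-3 (affected, female) cannot arise from III-2 (unaffected) × III-1 (affected).

No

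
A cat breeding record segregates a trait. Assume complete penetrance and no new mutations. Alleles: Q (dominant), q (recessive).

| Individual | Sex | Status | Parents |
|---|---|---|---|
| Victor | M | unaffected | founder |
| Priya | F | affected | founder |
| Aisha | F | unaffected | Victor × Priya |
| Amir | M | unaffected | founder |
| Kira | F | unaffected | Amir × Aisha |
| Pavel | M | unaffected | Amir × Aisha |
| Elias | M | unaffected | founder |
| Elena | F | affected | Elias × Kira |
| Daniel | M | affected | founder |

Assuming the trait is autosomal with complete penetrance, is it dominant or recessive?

recessive

Elias and Kira are both unaffected yet have an affected child Elena. Under dominance, an affected child requires at least one affected parent, so the trait cannot be dominant.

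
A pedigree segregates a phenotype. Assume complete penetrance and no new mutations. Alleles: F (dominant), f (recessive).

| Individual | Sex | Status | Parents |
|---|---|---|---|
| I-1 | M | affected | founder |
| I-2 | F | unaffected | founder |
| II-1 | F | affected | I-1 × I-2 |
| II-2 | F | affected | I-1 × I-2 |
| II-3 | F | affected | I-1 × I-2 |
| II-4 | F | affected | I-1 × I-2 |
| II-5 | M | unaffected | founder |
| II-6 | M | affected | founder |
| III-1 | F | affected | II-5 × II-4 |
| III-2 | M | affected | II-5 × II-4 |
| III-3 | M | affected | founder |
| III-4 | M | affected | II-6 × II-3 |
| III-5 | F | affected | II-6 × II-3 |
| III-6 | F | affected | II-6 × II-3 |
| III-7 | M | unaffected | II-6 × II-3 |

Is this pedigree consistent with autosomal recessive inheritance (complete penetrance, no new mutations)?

No

Under autosomal recessive, III-7 (unaffected, male) cannot arise from II-6 (affected) × II-3 (affected).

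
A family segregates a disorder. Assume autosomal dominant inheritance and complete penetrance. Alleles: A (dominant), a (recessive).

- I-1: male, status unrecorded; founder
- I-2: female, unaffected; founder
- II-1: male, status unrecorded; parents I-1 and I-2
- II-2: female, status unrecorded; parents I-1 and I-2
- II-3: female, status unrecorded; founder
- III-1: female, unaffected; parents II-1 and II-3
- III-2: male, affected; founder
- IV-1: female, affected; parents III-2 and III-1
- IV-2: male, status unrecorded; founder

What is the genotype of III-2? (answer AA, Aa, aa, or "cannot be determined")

III-2's phenotype allows AA or Aa, and no parent or child forces a single allele at both positions; consistent genotype assignments exist with III-2 as AA or Aa.

cannot be determined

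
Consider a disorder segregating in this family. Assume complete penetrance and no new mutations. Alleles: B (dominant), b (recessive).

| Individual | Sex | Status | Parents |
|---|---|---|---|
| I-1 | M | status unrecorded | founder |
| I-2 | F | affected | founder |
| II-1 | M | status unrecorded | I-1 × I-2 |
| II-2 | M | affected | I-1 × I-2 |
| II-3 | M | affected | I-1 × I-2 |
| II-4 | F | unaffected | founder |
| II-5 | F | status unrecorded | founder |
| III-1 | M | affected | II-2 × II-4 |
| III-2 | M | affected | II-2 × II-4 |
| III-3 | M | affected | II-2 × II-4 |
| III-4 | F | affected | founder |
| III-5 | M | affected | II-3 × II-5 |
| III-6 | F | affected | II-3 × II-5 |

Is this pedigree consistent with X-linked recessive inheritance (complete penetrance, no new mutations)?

Yes

A consistent assignment under X-linked recessive exists: I-1 X^B Y, I-2 X^b X^b, II-1 X^b Y, II-2 X^b Y, II-3 X^b Y, II-4 X^B X^b, II-5 X^B X^b, III-1 X^b Y, III-2 X^b Y, III-3 X^b Y, III-4 X^b X^b, III-5 X^b Y, III-6 X^b X^b.
In this assignment every recorded phenotype matches its genotype and every non-founder's genotype is obtainable from its parents' genotypes, so the pedigree is consistent.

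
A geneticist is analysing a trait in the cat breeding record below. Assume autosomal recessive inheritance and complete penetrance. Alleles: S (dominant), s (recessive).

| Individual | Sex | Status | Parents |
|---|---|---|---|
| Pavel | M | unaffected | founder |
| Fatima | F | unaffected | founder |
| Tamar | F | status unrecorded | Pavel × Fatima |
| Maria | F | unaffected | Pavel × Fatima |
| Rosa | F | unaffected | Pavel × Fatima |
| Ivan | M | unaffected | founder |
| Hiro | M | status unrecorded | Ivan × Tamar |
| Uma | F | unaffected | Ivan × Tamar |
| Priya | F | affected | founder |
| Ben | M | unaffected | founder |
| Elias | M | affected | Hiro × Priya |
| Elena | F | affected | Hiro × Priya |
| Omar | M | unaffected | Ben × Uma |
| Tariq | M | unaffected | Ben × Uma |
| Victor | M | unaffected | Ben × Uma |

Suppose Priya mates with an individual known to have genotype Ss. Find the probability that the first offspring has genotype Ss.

1/2

Priya is affected, so Priya is ss.
The cross gives 1/2 Ss : 1/2 ss, so P(offspring has genotype Ss) = 1/2.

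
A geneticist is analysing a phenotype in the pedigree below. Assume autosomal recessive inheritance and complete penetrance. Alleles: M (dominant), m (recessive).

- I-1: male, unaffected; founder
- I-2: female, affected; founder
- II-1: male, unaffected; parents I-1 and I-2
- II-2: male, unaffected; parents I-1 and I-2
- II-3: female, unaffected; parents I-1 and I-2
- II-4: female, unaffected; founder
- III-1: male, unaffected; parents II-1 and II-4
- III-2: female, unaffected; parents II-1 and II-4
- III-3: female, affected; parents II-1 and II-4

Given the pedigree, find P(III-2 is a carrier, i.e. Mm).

2/3

II-1 is unaffected so carries M and received m from I-2 (mm), so II-1 is Mm.
II-4 is unaffected so carries M and passed m to III-3 (mm), so II-4 is Mm.
Their cross gives offspring ratios 1/4 MM : 1/2 Mm : 1/4 mm. Conditioning on III-2 being unaffected, P(Mm) = 1/2 / 3/4 = 2/3.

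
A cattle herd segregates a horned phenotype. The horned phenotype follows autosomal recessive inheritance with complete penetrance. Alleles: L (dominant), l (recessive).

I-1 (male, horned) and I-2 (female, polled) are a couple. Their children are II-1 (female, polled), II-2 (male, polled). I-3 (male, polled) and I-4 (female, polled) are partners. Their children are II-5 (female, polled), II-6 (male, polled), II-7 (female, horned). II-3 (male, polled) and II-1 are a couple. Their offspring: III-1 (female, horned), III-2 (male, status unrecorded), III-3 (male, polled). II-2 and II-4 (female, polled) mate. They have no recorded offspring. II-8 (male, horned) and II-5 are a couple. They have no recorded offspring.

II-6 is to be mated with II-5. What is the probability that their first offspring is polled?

8/9

I-3 is polled so carries L and passed l to II-7 (ll), so I-3 is Ll.
I-4 is polled so carries L and passed l to II-7 (ll), so I-4 is Ll.
II-6 is a polled offspring of I-3 (Ll) × I-4 (Ll), whose cross gives 1/4 LL : 1/2 Ll : 1/4 ll; conditioning on being polled, II-6 is LL with probability 1/3, Ll with probability 2/3.
II-5 is a polled offspring of I-3 (Ll) × I-4 (Ll), whose cross gives 1/4 LL : 1/2 Ll : 1/4 ll; conditioning on being polled, II-5 is LL with probability 1/3, Ll with probability 2/3.
Summing over parental genotype combinations, P(offspring is polled) = 1/9·1 + 2/9·1 + 2/9·1 + 4/9·3/4 = 8/9.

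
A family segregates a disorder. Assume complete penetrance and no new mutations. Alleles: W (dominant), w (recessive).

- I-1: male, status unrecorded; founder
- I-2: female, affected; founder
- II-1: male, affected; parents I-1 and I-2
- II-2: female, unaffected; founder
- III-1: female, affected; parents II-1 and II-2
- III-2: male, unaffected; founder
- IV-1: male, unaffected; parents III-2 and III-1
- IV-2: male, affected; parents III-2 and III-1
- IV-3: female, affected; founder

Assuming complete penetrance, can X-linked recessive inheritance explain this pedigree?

No

Under X-linked recessive, IV-1 (unaffected, male) cannot arise from III-2 (unaffected) × III-1 (affected).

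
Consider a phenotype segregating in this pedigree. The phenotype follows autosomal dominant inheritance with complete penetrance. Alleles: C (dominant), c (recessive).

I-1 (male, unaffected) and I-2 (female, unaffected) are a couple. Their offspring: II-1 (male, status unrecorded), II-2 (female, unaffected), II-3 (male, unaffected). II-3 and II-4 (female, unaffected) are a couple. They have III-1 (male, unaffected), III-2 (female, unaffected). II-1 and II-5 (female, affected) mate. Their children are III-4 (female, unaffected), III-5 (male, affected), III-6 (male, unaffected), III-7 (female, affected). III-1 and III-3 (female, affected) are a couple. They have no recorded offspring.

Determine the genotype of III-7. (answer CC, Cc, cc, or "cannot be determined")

Cc

From phenotype alone, III-7 is CC or Cc.
III-7 is affected so carries C and received c from II-1 (cc), so III-7 is Cc.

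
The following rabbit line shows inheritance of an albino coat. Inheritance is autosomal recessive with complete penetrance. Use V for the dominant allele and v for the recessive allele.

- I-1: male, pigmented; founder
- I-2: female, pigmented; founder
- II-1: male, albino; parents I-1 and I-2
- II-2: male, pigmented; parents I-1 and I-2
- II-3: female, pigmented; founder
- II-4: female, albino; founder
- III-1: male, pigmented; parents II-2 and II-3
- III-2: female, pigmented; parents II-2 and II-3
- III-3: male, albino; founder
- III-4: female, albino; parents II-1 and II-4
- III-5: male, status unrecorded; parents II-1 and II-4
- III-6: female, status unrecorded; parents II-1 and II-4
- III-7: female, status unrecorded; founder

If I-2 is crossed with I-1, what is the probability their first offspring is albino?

1/4

I-2 is pigmented so carries V and passed v to II-1 (vv), so I-2 is Vv.
I-1 is pigmented so carries V and passed v to II-1 (vv), so I-1 is Vv.
The cross gives 1/4 VV : 1/2 Vv : 1/4 vv, so P(offspring is albino) = 1/4.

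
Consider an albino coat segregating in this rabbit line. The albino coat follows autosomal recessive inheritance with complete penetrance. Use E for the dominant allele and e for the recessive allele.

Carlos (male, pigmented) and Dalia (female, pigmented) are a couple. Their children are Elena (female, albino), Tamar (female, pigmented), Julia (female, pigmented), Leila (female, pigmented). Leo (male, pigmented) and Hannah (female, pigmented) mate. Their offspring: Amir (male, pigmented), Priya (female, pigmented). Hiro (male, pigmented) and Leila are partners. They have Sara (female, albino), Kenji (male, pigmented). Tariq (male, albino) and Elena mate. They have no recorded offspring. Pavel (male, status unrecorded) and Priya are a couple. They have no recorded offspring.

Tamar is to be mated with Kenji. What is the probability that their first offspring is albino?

1/9

Carlos is pigmented so carries E and passed e to Elena (ee), so Carlos is Ee.
Dalia is pigmented so carries E and passed e to Elena (ee), so Dalia is Ee.
Tamar is a pigmented offspring of Carlos (Ee) × Dalia (Ee), whose cross gives 1/4 EE : 1/2 Ee : 1/4 ee; conditioning on being pigmented, Tamar is EE with probability 1/3, Ee with probability 2/3.
Hiro is pigmented so carries E and passed e to Sara (ee), so Hiro is Ee.
Leila is pigmented so carries E and passed e to Sara (ee), so Leila is Ee.
Kenji is a pigmented offspring of Hiro (Ee) × Leila (Ee), whose cross gives 1/4 EE : 1/2 Ee : 1/4 ee; conditioning on being pigmented, Kenji is EE with probability 1/3, Ee with probability 2/3.
Summing over parental genotype combinations, P(offspring is albino) = 4/9·1/4 = 1/9.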